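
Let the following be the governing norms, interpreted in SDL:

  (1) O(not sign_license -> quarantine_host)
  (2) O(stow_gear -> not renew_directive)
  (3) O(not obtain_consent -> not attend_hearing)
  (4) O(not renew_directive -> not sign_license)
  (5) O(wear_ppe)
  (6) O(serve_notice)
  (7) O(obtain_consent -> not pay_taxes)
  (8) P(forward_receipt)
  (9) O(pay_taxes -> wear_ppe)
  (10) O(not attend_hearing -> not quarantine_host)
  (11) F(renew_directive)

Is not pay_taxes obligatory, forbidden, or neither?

Premise 11 is F(renew_directive), i.e. O(not renew_directive).
From O(not renew_directive) and premise 4, O(not renew_directive -> not sign_license), we obtain O(not sign_license).
Applying K to premise 1 (O(not sign_license -> quarantine_host)) and O(not sign_license) yields O(quarantine_host).
Premise 10, O(not attend_hearing -> not quarantine_host), contraposes to O(quarantine_host -> attend_hearing); with O(quarantine_host) we get O(attend_hearing).
The contrapositive of premise 3 (O(not obtain_consent -> not attend_hearing)) is O(attend_hearing -> obtain_consent), and O(attend_hearing) is already established, so O(obtain_consent).
From O(obtain_consent) and premise 7, O(obtain_consent -> not pay_taxes), we obtain O(not pay_taxes).
Premises 2, 5, 6, 8, 9 do not contribute to this derivation.
Hence not pay_taxes is obligatory.

Obligatory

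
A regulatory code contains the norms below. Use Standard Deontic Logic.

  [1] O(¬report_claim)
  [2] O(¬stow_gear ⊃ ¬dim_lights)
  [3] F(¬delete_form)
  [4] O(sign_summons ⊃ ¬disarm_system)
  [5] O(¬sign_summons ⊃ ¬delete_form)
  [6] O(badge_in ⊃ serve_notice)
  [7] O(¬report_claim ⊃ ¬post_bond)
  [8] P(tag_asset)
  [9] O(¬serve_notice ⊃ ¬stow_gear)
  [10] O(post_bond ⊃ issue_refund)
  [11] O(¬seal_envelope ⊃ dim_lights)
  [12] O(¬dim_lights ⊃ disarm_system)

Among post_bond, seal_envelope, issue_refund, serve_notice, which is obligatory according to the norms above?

F(¬delete_form) at premise 3 means O(delete_form).
The contrapositive of premise 5 (O(¬sign_summons ⊃ ¬delete_form)) is O(delete_form ⊃ sign_summons), and O(delete_form) is already established, so O(sign_summons).
From O(sign_summons) and premise 4, O(sign_summons ⊃ ¬disarm_system), we obtain O(¬disarm_system).
Premise 12, O(¬dim_lights ⊃ disarm_system), contraposes to O(¬disarm_system ⊃ dim_lights); with O(¬disarm_system) we get O(dim_lights).
The contrapositive of premise 2 (O(¬stow_gear ⊃ ¬dim_lights)) is O(dim_lights ⊃ stow_gear), and O(dim_lights) is already established, so O(stow_gear).
Premise 9, O(¬serve_notice ⊃ ¬stow_gear), contraposes to O(stow_gear ⊃ serve_notice); with O(stow_gear) we get O(serve_notice).
So O(serve_notice) holds — serve_notice is obligatory. None of the other listed options is made obligatory by any chain of premises.

serve_notice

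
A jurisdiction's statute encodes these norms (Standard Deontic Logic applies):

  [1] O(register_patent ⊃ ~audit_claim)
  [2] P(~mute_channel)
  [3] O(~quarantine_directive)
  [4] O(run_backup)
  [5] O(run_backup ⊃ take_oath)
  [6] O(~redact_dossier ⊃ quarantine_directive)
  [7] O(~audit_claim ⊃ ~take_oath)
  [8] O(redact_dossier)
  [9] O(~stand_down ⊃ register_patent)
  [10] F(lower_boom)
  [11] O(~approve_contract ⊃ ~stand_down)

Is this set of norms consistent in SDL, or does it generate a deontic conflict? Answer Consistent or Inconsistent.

Premise 6 is O(~redact_dossier ⊃ quarantine_directive), but O(~redact_dossier) is not derivable from the premises, so it does not yield O(quarantine_directive).
So O(quarantine_directive) is not derivable, and the apparent clash with O(~quarantine_directive) does not arise.
A world satisfying every obligation exists (e.g. approve_contract=true, audit_claim=true, lower_boom=false, mute_channel=false, quarantine_directive=false, redact_dossier=true, register_patent=false, run_backup=true, stand_down=true, take_oath=true); no atom is both obligatory and forbidden, so the set is consistent.

Consistent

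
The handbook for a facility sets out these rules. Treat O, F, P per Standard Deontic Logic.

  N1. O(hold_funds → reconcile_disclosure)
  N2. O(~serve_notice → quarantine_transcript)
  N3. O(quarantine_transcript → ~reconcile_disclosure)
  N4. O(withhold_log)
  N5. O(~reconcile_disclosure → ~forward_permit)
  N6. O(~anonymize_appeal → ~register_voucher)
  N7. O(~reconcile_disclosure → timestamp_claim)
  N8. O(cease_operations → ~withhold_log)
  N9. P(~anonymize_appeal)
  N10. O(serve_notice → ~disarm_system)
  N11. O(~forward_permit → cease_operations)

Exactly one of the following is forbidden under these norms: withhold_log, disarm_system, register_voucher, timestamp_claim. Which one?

Premise 4 states O(withhold_log) outright.
Premise 8, O(cease_operations → ~withhold_log), contraposes to O(withhold_log → ~cease_operations); with O(withhold_log) we get O(~cease_operations).
The contrapositive of premise 11 (O(~forward_permit → cease_operations)) is O(~cease_operations → forward_permit), and O(~cease_operations) is already established, so O(forward_permit).
Premise 5 is O(~reconcile_disclosure → ~forward_permit); contrapositively O(forward_permit → reconcile_disclosure). Since O(forward_permit) holds, K gives O(reconcile_disclosure).
The contrapositive of premise 3 (O(quarantine_transcript → ~reconcile_disclosure)) is O(reconcile_disclosure → ~quarantine_transcript), and O(reconcile_disclosure) is already established, so O(~quarantine_transcript).
The contrapositive of premise 2 (O(~serve_notice → quarantine_transcript)) is O(~quarantine_transcript → serve_notice), and O(~quarantine_transcript) is already established, so O(serve_notice).
Applying K to premise 10 (O(serve_notice → ~disarm_system)) and O(serve_notice) yields O(~disarm_system).
So O(~disarm_system) holds, i.e. disarm_system is forbidden. None of the other listed options is forbidden under the premises.

disarm_system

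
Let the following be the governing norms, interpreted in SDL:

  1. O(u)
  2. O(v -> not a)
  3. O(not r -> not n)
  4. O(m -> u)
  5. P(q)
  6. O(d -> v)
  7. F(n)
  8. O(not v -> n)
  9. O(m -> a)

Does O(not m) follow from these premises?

Yes

Premise 7 is F(n), i.e. O(not n).
Premise 8, O(not v -> n), contraposes to O(not n -> v); with O(not n) we get O(v).
Premise 2 is O(v -> not a); since O(v), deontic closure gives O(not a).
The contrapositive of premise 9 (O(m -> a)) is O(not a -> not m), and O(not a) is already established, so O(not m).
Premises 1, 3, 4, 5, 6 do not contribute to this derivation.
So O(not m) follows.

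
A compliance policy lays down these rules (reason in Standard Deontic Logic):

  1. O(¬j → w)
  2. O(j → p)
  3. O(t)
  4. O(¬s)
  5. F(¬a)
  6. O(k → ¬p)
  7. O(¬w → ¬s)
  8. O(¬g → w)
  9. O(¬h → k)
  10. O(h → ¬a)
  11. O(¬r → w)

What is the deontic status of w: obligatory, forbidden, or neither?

Obligatory

F(¬a) at premise 5 means O(a).
The contrapositive of premise 10 (O(h → ¬a)) is O(a → ¬h), and O(a) is already established, so O(¬h).
Applying K to premise 9 (O(¬h → k)) and O(¬h) yields O(k).
Applying K to premise 6 (O(k → ¬p)) and O(k) yields O(¬p).
Premise 2, O(j → p), contraposes to O(¬p → ¬j); with O(¬p) we get O(¬j).
Applying K to premise 1 (O(¬j → w)) and O(¬j) yields O(w).
Premises 3, 4, 7, 8, 11 do not contribute to this derivation.
Hence w is obligatory.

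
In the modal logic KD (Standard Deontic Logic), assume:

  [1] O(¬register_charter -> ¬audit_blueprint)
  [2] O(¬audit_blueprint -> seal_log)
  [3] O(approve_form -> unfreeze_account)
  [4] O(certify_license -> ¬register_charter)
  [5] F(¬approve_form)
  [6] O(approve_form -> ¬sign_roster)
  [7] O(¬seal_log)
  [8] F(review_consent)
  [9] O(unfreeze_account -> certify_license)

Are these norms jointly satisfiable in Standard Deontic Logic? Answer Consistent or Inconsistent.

Inconsistent

Premise 7 states O(¬seal_log) outright.
Premise 2 is O(¬audit_blueprint -> seal_log); contrapositively O(¬seal_log -> audit_blueprint). Since O(¬seal_log) holds, K gives O(audit_blueprint).
The contrapositive of premise 1 (O(¬register_charter -> ¬audit_blueprint)) is O(audit_blueprint -> register_charter), and O(audit_blueprint) is already established, so O(register_charter).
The contrapositive of premise 4 (O(certify_license -> ¬register_charter)) is O(register_charter -> ¬certify_license), and O(register_charter) is already established, so O(¬certify_license).
The contrapositive of premise 9 (O(unfreeze_account -> certify_license)) is O(¬certify_license -> ¬unfreeze_account), and O(¬certify_license) is already established, so O(¬unfreeze_account).
Premise 3 is O(approve_form -> unfreeze_account); contrapositively O(¬unfreeze_account -> ¬approve_form). Since O(¬unfreeze_account) holds, K gives O(¬approve_form).
Yet premise 5 is F(¬approve_form), i.e. O(approve_form).
We now have both O(¬approve_form) and O(approve_form) — approve_form is simultaneously obligatory and forbidden, violating the D-axiom.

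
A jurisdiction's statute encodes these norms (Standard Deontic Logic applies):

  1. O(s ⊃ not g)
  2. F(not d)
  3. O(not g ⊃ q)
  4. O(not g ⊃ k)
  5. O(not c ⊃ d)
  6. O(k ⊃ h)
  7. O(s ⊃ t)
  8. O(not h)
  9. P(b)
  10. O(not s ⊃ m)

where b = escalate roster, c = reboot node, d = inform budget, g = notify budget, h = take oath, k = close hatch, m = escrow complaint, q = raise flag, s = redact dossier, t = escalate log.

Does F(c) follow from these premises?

Premise 5 is O(not c ⊃ d); even if O(d) held, inferring O(not c) would be affirming the consequent — invalid.
No other premise forces O(not c). An ideal world satisfying every premise can still have c true, so F(c) is not derivable.

No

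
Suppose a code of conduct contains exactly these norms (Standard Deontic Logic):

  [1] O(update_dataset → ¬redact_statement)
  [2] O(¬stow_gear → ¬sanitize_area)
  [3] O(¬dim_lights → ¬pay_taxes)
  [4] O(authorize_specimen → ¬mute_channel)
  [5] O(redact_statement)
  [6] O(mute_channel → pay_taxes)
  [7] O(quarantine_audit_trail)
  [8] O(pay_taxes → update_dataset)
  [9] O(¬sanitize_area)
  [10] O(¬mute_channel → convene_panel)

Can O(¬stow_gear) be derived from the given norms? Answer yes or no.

No

Premise 2 is O(¬stow_gear → ¬sanitize_area); even if O(¬sanitize_area) held, inferring O(¬stow_gear) would be affirming the consequent — invalid.
No other premise forces O(¬stow_gear). An ideal world satisfying every premise can still have ¬stow_gear false, so O(¬stow_gear) is not derivable.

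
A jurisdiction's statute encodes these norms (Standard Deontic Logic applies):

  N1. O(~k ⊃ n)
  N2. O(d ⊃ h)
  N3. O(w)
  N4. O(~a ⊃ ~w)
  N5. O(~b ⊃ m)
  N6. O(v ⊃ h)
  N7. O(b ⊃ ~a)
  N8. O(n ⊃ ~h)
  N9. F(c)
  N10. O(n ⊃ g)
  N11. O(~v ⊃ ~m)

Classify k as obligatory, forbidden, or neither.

Obligatory

From premise 3 we have O(w).
Premise 4 is O(~a ⊃ ~w); contrapositively O(w ⊃ a). Since O(w) holds, K gives O(a).
The contrapositive of premise 7 (O(b ⊃ ~a)) is O(a ⊃ ~b), and O(a) is already established, so O(~b).
Premise 5 is O(~b ⊃ m); since O(~b), deontic closure gives O(m).
Premise 11 is O(~v ⊃ ~m); contrapositively O(m ⊃ v). Since O(m) holds, K gives O(v).
From O(v) and premise 6, O(v ⊃ h), we obtain O(h).
Premise 8, O(n ⊃ ~h), contraposes to O(h ⊃ ~n); with O(h) we get O(~n).
Premise 1, O(~k ⊃ n), contraposes to O(~n ⊃ k); with O(~n) we get O(k).
Premises 2, 9, 10 do not contribute to this derivation.
Hence k is obligatory.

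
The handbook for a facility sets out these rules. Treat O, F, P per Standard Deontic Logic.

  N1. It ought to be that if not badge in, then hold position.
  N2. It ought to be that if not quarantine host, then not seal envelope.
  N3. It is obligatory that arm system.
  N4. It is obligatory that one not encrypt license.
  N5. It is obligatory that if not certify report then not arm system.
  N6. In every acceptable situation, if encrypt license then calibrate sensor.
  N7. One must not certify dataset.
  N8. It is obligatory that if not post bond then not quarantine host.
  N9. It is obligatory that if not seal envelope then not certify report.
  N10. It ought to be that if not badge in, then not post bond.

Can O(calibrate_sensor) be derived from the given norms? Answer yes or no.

Premise 6 is O(encrypt_license → calibrate_sensor), but O(encrypt_license) is not derivable from the premises, so it does not yield O(calibrate_sensor).
No other premise forces O(calibrate_sensor). An ideal world satisfying every premise can still have calibrate_sensor false, so O(calibrate_sensor) is not derivable.

No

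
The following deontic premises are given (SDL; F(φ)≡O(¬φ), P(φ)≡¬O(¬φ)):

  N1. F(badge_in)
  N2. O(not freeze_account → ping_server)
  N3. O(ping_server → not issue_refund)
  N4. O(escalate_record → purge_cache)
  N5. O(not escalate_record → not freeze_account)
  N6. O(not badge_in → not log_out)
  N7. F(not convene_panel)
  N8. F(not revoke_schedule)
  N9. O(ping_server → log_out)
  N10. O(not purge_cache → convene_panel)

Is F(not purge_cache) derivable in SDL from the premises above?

Yes

Premise 1, F(badge_in), is equivalent to O(not badge_in).
From O(not badge_in) and premise 6, O(not badge_in → not log_out), we obtain O(not log_out).
Premise 9 is O(ping_server → log_out); contrapositively O(not log_out → not ping_server). Since O(not log_out) holds, K gives O(not ping_server).
The contrapositive of premise 2 (O(not freeze_account → ping_server)) is O(not ping_server → freeze_account), and O(not ping_server) is already established, so O(freeze_account).
The contrapositive of premise 5 (O(not escalate_record → not freeze_account)) is O(freeze_account → escalate_record), and O(freeze_account) is already established, so O(escalate_record).
Premise 4 is O(escalate_record → purge_cache); since O(escalate_record), deontic closure gives O(purge_cache).
Premises 3, 7, 8, 10 do not contribute to this derivation.
So O(purge_cache) holds, i.e. F(not purge_cache). The claim follows.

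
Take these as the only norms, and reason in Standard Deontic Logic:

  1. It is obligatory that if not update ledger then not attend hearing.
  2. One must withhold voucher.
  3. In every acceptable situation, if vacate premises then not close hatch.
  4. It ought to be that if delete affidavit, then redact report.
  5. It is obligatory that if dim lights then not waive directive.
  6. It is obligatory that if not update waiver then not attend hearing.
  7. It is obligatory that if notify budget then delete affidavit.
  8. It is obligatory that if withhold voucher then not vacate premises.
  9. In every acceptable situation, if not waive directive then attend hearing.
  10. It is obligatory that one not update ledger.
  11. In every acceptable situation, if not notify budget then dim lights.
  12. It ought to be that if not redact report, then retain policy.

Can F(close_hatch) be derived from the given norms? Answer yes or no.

No

Premise 3 is O(vacate_premises → ¬close_hatch), but O(vacate_premises) is not derivable from the premises, so it does not yield O(¬close_hatch).
No other premise forces O(¬close_hatch). An ideal world satisfying every premise can still have close_hatch true, so F(close_hatch) is not derivable.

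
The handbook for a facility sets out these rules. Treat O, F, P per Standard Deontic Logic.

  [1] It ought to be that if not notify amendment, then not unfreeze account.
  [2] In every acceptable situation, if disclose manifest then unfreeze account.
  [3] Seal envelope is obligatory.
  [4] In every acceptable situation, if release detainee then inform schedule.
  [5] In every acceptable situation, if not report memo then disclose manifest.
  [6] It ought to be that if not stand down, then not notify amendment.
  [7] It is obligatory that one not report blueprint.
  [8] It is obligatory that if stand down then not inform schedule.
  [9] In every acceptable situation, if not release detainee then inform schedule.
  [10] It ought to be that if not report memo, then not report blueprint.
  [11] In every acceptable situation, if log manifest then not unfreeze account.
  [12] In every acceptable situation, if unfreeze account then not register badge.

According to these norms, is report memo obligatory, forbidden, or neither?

Obligatory

Premises 9 and 4 cover both cases: O(¬release_detainee → inform_schedule) and O(release_detainee → inform_schedule). Since ¬release_detainee ∨ release_detainee is a tautology, O(inform_schedule) follows.
The contrapositive of premise 8 (O(stand_down → ¬inform_schedule)) is O(inform_schedule → ¬stand_down), and O(inform_schedule) is already established, so O(¬stand_down).
Premise 6 is O(¬stand_down → ¬notify_amendment); since O(¬stand_down), deontic closure gives O(¬notify_amendment).
Premise 1 is O(¬notify_amendment → ¬unfreeze_account); since O(¬notify_amendment), deontic closure gives O(¬unfreeze_account).
Premise 2, O(disclose_manifest → unfreeze_account), contraposes to O(¬unfreeze_account → ¬disclose_manifest); with O(¬unfreeze_account) we get O(¬disclose_manifest).
Premise 5 is O(¬report_memo → disclose_manifest); contrapositively O(¬disclose_manifest → report_memo). Since O(¬disclose_manifest) holds, K gives O(report_memo).
Premises 3, 7, 10, 11, 12 do not contribute to this derivation.
Hence report_memo is obligatory.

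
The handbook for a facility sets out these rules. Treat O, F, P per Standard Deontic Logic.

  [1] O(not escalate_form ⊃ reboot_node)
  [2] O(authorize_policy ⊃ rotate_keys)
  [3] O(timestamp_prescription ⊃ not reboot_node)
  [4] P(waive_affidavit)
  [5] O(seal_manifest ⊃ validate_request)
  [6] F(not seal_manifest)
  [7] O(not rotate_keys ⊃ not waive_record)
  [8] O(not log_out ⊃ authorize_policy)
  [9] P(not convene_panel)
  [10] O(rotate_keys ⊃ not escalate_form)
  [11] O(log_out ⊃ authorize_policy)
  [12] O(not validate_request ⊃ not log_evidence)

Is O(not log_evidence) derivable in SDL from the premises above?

No

Premise 12 is O(not validate_request ⊃ not log_evidence), but O(not validate_request) is not derivable from the premises, so it does not yield O(not log_evidence).
No other premise forces O(not log_evidence). An ideal world satisfying every premise can still have not log_evidence false, so O(not log_evidence) is not derivable.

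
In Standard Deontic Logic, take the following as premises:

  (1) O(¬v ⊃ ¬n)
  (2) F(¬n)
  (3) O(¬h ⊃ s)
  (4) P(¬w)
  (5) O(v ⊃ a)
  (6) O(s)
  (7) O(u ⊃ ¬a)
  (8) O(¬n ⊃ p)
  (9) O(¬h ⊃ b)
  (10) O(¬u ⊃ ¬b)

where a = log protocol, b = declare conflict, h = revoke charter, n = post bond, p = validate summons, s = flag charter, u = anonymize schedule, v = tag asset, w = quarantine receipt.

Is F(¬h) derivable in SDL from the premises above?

Yes

Premise 2 is F(¬n), i.e. O(n).
The contrapositive of premise 1 (O(¬v ⊃ ¬n)) is O(n ⊃ v), and O(n) is already established, so O(v).
Premise 5 is O(v ⊃ a); since O(v), deontic closure gives O(a).
Premise 7, O(u ⊃ ¬a), contraposes to O(a ⊃ ¬u); with O(a) we get O(¬u).
Premise 10 is O(¬u ⊃ ¬b); since O(¬u), deontic closure gives O(¬b).
Premise 9 is O(¬h ⊃ b); contrapositively O(¬b ⊃ h). Since O(¬b) holds, K gives O(h).
Premises 3, 4, 6, 8 do not contribute to this derivation.
So O(h) holds, i.e. F(¬h). The claim follows.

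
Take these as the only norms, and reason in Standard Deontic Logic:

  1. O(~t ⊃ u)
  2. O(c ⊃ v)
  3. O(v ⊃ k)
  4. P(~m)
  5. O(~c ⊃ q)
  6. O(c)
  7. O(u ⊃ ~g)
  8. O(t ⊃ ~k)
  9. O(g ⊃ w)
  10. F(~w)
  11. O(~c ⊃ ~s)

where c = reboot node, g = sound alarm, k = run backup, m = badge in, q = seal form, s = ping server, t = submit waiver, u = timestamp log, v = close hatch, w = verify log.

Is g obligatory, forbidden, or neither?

Forbidden

Premise 6 states O(c) outright.
With premise 2, O(c ⊃ v), the K-axiom yields O(v).
With premise 3, O(v ⊃ k), the K-axiom yields O(k).
Premise 8 is O(t ⊃ ~k); contrapositively O(k ⊃ ~t). Since O(k) holds, K gives O(~t).
With premise 1, O(~t ⊃ u), the K-axiom yields O(u).
From O(u) and premise 7, O(u ⊃ ~g), we obtain O(~g).
Premises 4, 5, 9, 10, 11 do not contribute to this derivation.
Thus O(~g), which is F(g): g is forbidden.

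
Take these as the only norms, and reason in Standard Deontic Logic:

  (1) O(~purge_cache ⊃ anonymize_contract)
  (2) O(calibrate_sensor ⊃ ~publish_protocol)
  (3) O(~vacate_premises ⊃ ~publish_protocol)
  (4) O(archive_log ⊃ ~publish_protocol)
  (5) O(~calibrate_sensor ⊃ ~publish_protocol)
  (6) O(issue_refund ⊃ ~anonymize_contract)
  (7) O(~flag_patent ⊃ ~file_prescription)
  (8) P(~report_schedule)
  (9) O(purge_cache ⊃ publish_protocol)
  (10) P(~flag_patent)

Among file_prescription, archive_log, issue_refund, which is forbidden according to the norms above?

issue_refund

By case analysis on calibrate_sensor: premise 2 gives O(calibrate_sensor ⊃ ~publish_protocol) and premise 5 gives O(~calibrate_sensor ⊃ ~publish_protocol), so O(~publish_protocol) either way.
Premise 9, O(purge_cache ⊃ publish_protocol), contraposes to O(~publish_protocol ⊃ ~purge_cache); with O(~publish_protocol) we get O(~purge_cache).
From O(~purge_cache) and premise 1, O(~purge_cache ⊃ anonymize_contract), we obtain O(anonymize_contract).
Premise 6, O(issue_refund ⊃ ~anonymize_contract), contraposes to O(anonymize_contract ⊃ ~issue_refund); with O(anonymize_contract) we get O(~issue_refund).
So O(~issue_refund) holds, i.e. issue_refund is forbidden. None of the other listed options is forbidden under the premises.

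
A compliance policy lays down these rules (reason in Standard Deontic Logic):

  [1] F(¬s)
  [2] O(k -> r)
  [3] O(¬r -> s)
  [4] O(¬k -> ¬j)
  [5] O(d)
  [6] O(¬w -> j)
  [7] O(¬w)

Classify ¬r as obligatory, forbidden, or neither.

Forbidden

From premise 7 we have O(¬w).
With premise 6, O(¬w -> j), the K-axiom yields O(j).
Premise 4, O(¬k -> ¬j), contraposes to O(j -> k); with O(j) we get O(k).
With premise 2, O(k -> r), the K-axiom yields O(r).
Premises 1, 3, 5 do not contribute to this derivation.
Thus O(r), which is F(¬r): ¬r is forbidden.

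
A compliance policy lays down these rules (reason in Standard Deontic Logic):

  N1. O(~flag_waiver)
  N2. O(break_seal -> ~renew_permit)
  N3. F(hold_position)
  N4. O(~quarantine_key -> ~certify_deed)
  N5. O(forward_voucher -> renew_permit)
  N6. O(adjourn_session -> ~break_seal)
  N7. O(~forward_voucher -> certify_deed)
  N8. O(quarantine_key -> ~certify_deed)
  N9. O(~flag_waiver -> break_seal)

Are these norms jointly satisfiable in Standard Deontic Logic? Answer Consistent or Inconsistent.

Inconsistent

Premises 8 and 4 are O(quarantine_key -> ~certify_deed) and O(~quarantine_key -> ~certify_deed); every ideal world satisfies quarantine_key or ~quarantine_key, so in either case ~certify_deed holds — hence O(~certify_deed).
The contrapositive of premise 7 (O(~forward_voucher -> certify_deed)) is O(~certify_deed -> forward_voucher), and O(~certify_deed) is already established, so O(forward_voucher).
From O(forward_voucher) and premise 5, O(forward_voucher -> renew_permit), we obtain O(renew_permit).
Premise 2 is O(break_seal -> ~renew_permit); contrapositively O(renew_permit -> ~break_seal). Since O(renew_permit) holds, K gives O(~break_seal).
The contrapositive of premise 9 (O(~flag_waiver -> break_seal)) is O(~break_seal -> flag_waiver), and O(~break_seal) is already established, so O(flag_waiver).
Yet premise 1 states O(~flag_waiver).
We now have both O(flag_waiver) and O(~flag_waiver) — flag_waiver is simultaneously obligatory and forbidden, violating the D-axiom.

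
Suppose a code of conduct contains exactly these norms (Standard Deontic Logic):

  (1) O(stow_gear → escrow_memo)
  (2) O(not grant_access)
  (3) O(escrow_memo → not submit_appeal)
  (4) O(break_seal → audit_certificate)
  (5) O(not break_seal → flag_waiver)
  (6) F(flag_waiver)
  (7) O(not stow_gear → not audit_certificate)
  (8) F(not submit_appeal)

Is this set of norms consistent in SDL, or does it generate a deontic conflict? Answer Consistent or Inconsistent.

F(not submit_appeal) at premise 8 means O(submit_appeal).
Premise 3, O(escrow_memo → not submit_appeal), contraposes to O(submit_appeal → not escrow_memo); with O(submit_appeal) we get O(not escrow_memo).
The contrapositive of premise 1 (O(stow_gear → escrow_memo)) is O(not escrow_memo → not stow_gear), and O(not escrow_memo) is already established, so O(not stow_gear).
Premise 7 is O(not stow_gear → not audit_certificate); since O(not stow_gear), deontic closure gives O(not audit_certificate).
Premise 4, O(break_seal → audit_certificate), contraposes to O(not audit_certificate → not break_seal); with O(not audit_certificate) we get O(not break_seal).
From O(not break_seal) and premise 5, O(not break_seal → flag_waiver), we obtain O(flag_waiver).
Yet premise 6 is F(flag_waiver), i.e. O(not flag_waiver).
We now have both O(flag_waiver) and O(not flag_waiver) — flag_waiver is simultaneously obligatory and forbidden, violating the D-axiom.

Inconsistent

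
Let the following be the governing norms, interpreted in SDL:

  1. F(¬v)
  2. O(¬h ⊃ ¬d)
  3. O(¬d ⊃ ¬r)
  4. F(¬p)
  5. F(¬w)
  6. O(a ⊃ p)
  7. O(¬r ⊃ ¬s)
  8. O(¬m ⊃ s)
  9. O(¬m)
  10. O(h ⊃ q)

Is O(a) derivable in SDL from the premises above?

No

Premise 6 is O(a ⊃ p); even if O(p) held, inferring O(a) would be affirming the consequent — invalid.
No other premise forces O(a). An ideal world satisfying every premise can still have a false, so O(a) is not derivable.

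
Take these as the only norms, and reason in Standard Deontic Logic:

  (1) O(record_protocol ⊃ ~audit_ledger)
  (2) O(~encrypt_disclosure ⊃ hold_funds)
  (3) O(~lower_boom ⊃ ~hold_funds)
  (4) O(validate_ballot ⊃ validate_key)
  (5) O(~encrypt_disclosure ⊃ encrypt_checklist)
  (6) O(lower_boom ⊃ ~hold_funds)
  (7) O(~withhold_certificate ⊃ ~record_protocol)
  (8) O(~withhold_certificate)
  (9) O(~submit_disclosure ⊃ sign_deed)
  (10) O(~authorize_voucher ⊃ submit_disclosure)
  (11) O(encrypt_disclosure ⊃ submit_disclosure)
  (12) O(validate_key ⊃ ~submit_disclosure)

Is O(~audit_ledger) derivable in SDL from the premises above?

Premise 1 is O(record_protocol ⊃ ~audit_ledger), but O(record_protocol) is not derivable from the premises, so it does not yield O(~audit_ledger).
No other premise forces O(~audit_ledger). An ideal world satisfying every premise can still have ~audit_ledger false, so O(~audit_ledger) is not derivable.

No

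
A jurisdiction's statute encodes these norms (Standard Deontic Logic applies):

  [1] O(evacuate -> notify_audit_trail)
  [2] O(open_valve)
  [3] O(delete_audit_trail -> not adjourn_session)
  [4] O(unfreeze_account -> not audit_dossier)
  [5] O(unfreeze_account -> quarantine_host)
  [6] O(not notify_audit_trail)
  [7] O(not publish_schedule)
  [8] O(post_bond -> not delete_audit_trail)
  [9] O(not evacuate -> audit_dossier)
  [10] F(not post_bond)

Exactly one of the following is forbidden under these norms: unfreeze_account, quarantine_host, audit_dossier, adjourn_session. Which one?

unfreeze_account

From premise 6 we have O(not notify_audit_trail).
Premise 1 is O(evacuate -> notify_audit_trail); contrapositively O(not notify_audit_trail -> not evacuate). Since O(not notify_audit_trail) holds, K gives O(not evacuate).
From O(not evacuate) and premise 9, O(not evacuate -> audit_dossier), we obtain O(audit_dossier).
The contrapositive of premise 4 (O(unfreeze_account -> not audit_dossier)) is O(audit_dossier -> not unfreeze_account), and O(audit_dossier) is already established, so O(not unfreeze_account).
So O(not unfreeze_account) holds, i.e. unfreeze_account is forbidden. None of the other listed options is forbidden under the premises.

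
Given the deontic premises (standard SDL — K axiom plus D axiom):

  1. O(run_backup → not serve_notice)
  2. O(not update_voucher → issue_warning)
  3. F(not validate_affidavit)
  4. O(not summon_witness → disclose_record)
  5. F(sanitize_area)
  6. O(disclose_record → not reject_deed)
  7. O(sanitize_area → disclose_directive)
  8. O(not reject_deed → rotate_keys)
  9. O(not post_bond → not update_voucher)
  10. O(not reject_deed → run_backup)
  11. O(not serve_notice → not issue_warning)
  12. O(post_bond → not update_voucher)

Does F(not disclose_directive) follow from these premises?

No

Premise 7 is O(sanitize_area → disclose_directive), but O(sanitize_area) is not derivable from the premises, so it does not yield O(disclose_directive).
No other premise forces O(disclose_directive). An ideal world satisfying every premise can still have not disclose_directive true, so F(not disclose_directive) is not derivable.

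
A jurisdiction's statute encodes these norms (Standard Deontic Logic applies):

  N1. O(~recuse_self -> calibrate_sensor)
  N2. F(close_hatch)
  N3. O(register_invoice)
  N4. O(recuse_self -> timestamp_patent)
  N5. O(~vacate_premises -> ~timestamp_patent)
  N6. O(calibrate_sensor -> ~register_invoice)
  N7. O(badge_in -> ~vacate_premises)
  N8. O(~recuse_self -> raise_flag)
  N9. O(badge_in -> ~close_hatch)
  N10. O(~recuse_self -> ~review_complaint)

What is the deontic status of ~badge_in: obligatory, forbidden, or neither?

Obligatory

Premise 3 states O(register_invoice) outright.
Premise 6, O(calibrate_sensor -> ~register_invoice), contraposes to O(register_invoice -> ~calibrate_sensor); with O(register_invoice) we get O(~calibrate_sensor).
The contrapositive of premise 1 (O(~recuse_self -> calibrate_sensor)) is O(~calibrate_sensor -> recuse_self), and O(~calibrate_sensor) is already established, so O(recuse_self).
Applying K to premise 4 (O(recuse_self -> timestamp_patent)) and O(recuse_self) yields O(timestamp_patent).
Premise 5 is O(~vacate_premises -> ~timestamp_patent); contrapositively O(timestamp_patent -> vacate_premises). Since O(timestamp_patent) holds, K gives O(vacate_premises).
The contrapositive of premise 7 (O(badge_in -> ~vacate_premises)) is O(vacate_premises -> ~badge_in), and O(vacate_premises) is already established, so O(~badge_in).
Premises 2, 8, 9, 10 do not contribute to this derivation.
Hence ~badge_in is obligatory.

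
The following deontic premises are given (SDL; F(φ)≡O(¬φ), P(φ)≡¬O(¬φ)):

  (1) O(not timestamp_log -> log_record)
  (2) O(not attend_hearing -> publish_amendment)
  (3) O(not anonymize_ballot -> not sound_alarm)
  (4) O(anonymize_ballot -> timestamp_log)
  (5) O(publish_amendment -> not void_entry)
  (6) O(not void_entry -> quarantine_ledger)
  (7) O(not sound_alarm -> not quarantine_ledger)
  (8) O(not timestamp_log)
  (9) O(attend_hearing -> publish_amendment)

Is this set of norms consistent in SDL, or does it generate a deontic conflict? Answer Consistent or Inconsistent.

Inconsistent

Premises 9 and 2 cover both cases: O(attend_hearing -> publish_amendment) and O(not attend_hearing -> publish_amendment). Since attend_hearing ∨ not attend_hearing is a tautology, O(publish_amendment) follows.
From O(publish_amendment) and premise 5, O(publish_amendment -> not void_entry), we obtain O(not void_entry).
Premise 6 is O(not void_entry -> quarantine_ledger); since O(not void_entry), deontic closure gives O(quarantine_ledger).
Premise 7 is O(not sound_alarm -> not quarantine_ledger); contrapositively O(quarantine_ledger -> sound_alarm). Since O(quarantine_ledger) holds, K gives O(sound_alarm).
The contrapositive of premise 3 (O(not anonymize_ballot -> not sound_alarm)) is O(sound_alarm -> anonymize_ballot), and O(sound_alarm) is already established, so O(anonymize_ballot).
Premise 4 is O(anonymize_ballot -> timestamp_log); since O(anonymize_ballot), deontic closure gives O(timestamp_log).
But premise 8 directly asserts O(not timestamp_log).
We now have both O(timestamp_log) and O(not timestamp_log) — timestamp_log is simultaneously obligatory and forbidden, violating the D-axiom.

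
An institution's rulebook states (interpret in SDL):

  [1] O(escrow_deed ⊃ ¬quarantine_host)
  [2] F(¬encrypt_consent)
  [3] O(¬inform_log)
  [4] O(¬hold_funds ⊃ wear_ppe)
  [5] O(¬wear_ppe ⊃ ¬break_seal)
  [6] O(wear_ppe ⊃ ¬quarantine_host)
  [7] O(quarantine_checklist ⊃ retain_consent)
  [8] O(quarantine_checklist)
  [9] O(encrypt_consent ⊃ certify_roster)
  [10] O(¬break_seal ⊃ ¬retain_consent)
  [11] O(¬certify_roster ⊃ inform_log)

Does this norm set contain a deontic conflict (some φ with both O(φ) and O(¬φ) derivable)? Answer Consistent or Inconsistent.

Premise 11 is O(¬certify_roster ⊃ inform_log), but O(¬certify_roster) is not derivable from the premises, so it does not yield O(inform_log).
So O(inform_log) is not derivable, and the apparent clash with O(¬inform_log) does not arise.
A world satisfying every obligation exists (e.g. break_seal=true, certify_roster=true, encrypt_consent=true, escrow_deed=false, hold_funds=false, inform_log=false, quarantine_checklist=true, quarantine_host=false, retain_consent=true, wear_ppe=true); no atom is both obligatory and forbidden, so the set is consistent.

Consistent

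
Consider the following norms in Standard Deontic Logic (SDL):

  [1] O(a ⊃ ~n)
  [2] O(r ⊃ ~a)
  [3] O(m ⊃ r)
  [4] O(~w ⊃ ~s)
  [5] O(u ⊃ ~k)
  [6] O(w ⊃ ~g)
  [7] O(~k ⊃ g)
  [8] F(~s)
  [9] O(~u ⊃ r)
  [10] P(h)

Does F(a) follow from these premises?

Yes

F(~s) at premise 8 means O(s).
Premise 4 is O(~w ⊃ ~s); contrapositively O(s ⊃ w). Since O(s) holds, K gives O(w).
Premise 6 is O(w ⊃ ~g); since O(w), deontic closure gives O(~g).
The contrapositive of premise 7 (O(~k ⊃ g)) is O(~g ⊃ k), and O(~g) is already established, so O(k).
The contrapositive of premise 5 (O(u ⊃ ~k)) is O(k ⊃ ~u), and O(k) is already established, so O(~u).
Applying K to premise 9 (O(~u ⊃ r)) and O(~u) yields O(r).
Premise 2 is O(r ⊃ ~a); since O(r), deontic closure gives O(~a).
Premises 1, 3, 10 do not contribute to this derivation.
So O(~a) holds, i.e. F(a). The claim follows.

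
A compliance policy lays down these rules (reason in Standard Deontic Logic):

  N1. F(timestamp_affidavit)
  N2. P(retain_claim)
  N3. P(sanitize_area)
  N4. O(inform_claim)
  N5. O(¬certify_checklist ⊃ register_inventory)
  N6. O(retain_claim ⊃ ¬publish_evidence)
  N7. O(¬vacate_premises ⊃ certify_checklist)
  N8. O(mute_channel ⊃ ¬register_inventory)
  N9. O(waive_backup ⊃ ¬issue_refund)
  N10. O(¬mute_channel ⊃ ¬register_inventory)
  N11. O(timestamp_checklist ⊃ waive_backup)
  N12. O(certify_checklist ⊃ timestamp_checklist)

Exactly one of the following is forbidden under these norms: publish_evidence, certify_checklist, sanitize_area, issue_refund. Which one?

By case analysis on mute_channel: premise 8 gives O(mute_channel ⊃ ¬register_inventory) and premise 10 gives O(¬mute_channel ⊃ ¬register_inventory), so O(¬register_inventory) either way.
The contrapositive of premise 5 (O(¬certify_checklist ⊃ register_inventory)) is O(¬register_inventory ⊃ certify_checklist), and O(¬register_inventory) is already established, so O(certify_checklist).
Premise 12 is O(certify_checklist ⊃ timestamp_checklist); since O(certify_checklist), deontic closure gives O(timestamp_checklist).
Premise 11 is O(timestamp_checklist ⊃ waive_backup); since O(timestamp_checklist), deontic closure gives O(waive_backup).
With premise 9, O(waive_backup ⊃ ¬issue_refund), the K-axiom yields O(¬issue_refund).
So O(¬issue_refund) holds, i.e. issue_refund is forbidden. None of the other listed options is forbidden under the premises.

issue_refund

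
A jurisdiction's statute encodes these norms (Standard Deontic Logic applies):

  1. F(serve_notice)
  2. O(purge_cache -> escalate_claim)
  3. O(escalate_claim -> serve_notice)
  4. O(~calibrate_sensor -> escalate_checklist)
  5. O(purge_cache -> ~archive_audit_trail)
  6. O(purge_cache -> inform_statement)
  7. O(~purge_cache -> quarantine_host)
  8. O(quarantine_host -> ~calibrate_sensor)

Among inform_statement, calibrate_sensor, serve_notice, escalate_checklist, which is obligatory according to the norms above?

Premise 1, F(serve_notice), is equivalent to O(~serve_notice).
Premise 3 is O(escalate_claim -> serve_notice); contrapositively O(~serve_notice -> ~escalate_claim). Since O(~serve_notice) holds, K gives O(~escalate_claim).
Premise 2 is O(purge_cache -> escalate_claim); contrapositively O(~escalate_claim -> ~purge_cache). Since O(~escalate_claim) holds, K gives O(~purge_cache).
Applying K to premise 7 (O(~purge_cache -> quarantine_host)) and O(~purge_cache) yields O(quarantine_host).
From O(quarantine_host) and premise 8, O(quarantine_host -> ~calibrate_sensor), we obtain O(~calibrate_sensor).
With premise 4, O(~calibrate_sensor -> escalate_checklist), the K-axiom yields O(escalate_checklist).
So O(escalate_checklist) holds — escalate_checklist is obligatory. None of the other listed options is made obligatory by any chain of premises.

escalate_checklist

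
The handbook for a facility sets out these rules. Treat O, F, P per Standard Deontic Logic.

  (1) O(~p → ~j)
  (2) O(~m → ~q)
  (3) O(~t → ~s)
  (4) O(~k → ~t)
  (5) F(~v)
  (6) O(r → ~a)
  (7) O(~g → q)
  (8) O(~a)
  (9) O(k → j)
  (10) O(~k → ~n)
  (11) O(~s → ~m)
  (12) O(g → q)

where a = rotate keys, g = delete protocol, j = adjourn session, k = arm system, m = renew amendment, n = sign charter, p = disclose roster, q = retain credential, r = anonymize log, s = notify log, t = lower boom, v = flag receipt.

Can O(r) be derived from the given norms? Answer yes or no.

Premise 6 is O(r → ~a); even if O(~a) held, inferring O(r) would be affirming the consequent — invalid.
No other premise forces O(r). An ideal world satisfying every premise can still have r false, so O(r) is not derivable.

No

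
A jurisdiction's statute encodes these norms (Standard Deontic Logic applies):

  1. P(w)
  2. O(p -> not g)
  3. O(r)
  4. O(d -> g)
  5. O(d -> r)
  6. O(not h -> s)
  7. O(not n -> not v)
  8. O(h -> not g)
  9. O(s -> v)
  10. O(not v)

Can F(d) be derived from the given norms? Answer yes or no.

Yes

Premise 10 gives O(not v).
The contrapositive of premise 9 (O(s -> v)) is O(not v -> not s), and O(not v) is already established, so O(not s).
The contrapositive of premise 6 (O(not h -> s)) is O(not s -> h), and O(not s) is already established, so O(h).
With premise 8, O(h -> not g), the K-axiom yields O(not g).
The contrapositive of premise 4 (O(d -> g)) is O(not g -> not d), and O(not g) is already established, so O(not d).
Premises 1, 2, 3, 5, 7 do not contribute to this derivation.
So O(not d) holds, i.e. F(d). The claim follows.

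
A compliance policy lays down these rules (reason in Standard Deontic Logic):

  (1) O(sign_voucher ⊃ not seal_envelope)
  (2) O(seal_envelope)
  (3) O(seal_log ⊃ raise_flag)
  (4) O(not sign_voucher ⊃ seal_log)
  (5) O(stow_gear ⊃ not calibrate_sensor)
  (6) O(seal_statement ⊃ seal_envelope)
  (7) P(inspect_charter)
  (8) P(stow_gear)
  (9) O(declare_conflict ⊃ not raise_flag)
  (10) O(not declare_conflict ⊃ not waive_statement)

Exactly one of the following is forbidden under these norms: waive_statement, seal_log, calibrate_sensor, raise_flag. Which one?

From premise 2 we have O(seal_envelope).
Premise 1, O(sign_voucher ⊃ not seal_envelope), contraposes to O(seal_envelope ⊃ not sign_voucher); with O(seal_envelope) we get O(not sign_voucher).
Applying K to premise 4 (O(not sign_voucher ⊃ seal_log)) and O(not sign_voucher) yields O(seal_log).
With premise 3, O(seal_log ⊃ raise_flag), the K-axiom yields O(raise_flag).
The contrapositive of premise 9 (O(declare_conflict ⊃ not raise_flag)) is O(raise_flag ⊃ not declare_conflict), and O(raise_flag) is already established, so O(not declare_conflict).
Applying K to premise 10 (O(not declare_conflict ⊃ not waive_statement)) and O(not declare_conflict) yields O(not waive_statement).
So O(not waive_statement) holds, i.e. waive_statement is forbidden. None of the other listed options is forbidden under the premises.

waive_statement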